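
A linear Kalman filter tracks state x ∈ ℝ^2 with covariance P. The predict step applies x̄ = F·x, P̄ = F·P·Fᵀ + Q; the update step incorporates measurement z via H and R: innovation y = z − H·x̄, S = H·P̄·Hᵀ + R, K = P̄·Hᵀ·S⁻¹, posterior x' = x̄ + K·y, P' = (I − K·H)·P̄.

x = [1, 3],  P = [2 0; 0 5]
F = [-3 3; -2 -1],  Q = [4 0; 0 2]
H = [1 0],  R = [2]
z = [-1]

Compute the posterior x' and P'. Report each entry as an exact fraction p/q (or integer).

x̄ = F·x = [6, -5]
P̄ = F·P·Fᵀ + Q = [67 -3; -3 15]
y = z − H·x̄ = [-7]
S = H·P̄·Hᵀ + R = [69]
K = P̄·Hᵀ·S⁻¹ = [67/69; -1/23]
x' = x̄ + K·y = [-55/69, -108/23]
P' = (I − K·H)·P̄ = [134/69 -2/23; -2/23 342/23]

x' = [-55/69, -108/23]
P' = [134/69 -2/23; -2/23 342/23]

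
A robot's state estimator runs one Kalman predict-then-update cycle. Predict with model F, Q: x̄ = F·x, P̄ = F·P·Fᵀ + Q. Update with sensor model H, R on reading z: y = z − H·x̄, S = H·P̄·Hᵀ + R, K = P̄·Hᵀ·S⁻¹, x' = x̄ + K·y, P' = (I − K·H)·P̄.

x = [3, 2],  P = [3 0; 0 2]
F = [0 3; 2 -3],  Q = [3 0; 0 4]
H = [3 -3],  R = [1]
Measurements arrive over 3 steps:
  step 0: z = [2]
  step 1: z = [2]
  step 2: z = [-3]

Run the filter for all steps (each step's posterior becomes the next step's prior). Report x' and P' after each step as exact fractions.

step 0: x̄ = F·x = [6, 0]
step 0: P̄ = F·P·Fᵀ + Q = [21 -18; -18 34]
step 0: y = z − H·x̄ = [-16]
step 0: S = H·P̄·Hᵀ + R = [820]
step 0: K = P̄·Hᵀ·S⁻¹ = [117/820; -39/205]
step 0: x' = x̄ + K·y = [762/205, 624/205]
step 0: P' = (I − K·H)·P̄ = [3531/820 873/205; 873/205 886/205]
step 1: x̄ = F·x = [1872/205, -348/205]
step 1: P̄ = F·P·Fᵀ + Q = [8589/205 -2736/205; -2736/205 1849/205]
step 1: y = z − H·x̄ = [-1250/41]
step 1: S = H·P̄·Hᵀ + R = [28679/41]
step 1: K = P̄·Hᵀ·S⁻¹ = [6795/28679; -393/4097]
step 1: x' = x̄ + K·y = [273618/143395, 25134/20485]
step 1: P' = (I − K·H)·P̄ = [377166/143395 52263/20485; 52263/20485 52918/20485]
step 2: x̄ = F·x = [75402/20485, 19422/143395]
step 2: P̄ = F·P·Fᵀ + Q = [537717/20485 -162684/20485; -162684/20485 1025986/143395]
step 2: y = z − H·x̄ = [-1955361/143395]
step 2: S = H·P̄·Hᵀ + R = [63751624/143395]
step 2: K = P̄·Hᵀ·S⁻¹ = [14708421/63751624; -3247161/31875812]
step 2: x' = x̄ + K·y = [34092729/63751624, 48596283/31875812]
step 2: P' = (I − K·H)·P̄ = [164752437/63751624 79924815/31875812; 79924815/31875812 40503601/15937906]

step 0: x' = [762/205, 624/205], P' = [3531/820 873/205; 873/205 886/205]
step 1: x' = [273618/143395, 25134/20485], P' = [377166/143395 52263/20485; 52263/20485 52918/20485]
step 2: x' = [34092729/63751624, 48596283/31875812], P' = [164752437/63751624 79924815/31875812; 79924815/31875812 40503601/15937906]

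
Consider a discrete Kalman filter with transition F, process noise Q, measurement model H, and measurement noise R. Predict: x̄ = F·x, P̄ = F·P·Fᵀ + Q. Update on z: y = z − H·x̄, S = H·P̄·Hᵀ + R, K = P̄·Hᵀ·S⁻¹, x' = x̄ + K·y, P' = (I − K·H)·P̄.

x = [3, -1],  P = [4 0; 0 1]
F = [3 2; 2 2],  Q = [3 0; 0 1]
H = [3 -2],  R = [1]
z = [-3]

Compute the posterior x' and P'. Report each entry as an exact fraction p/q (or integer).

x' = [-27/17, -16/17]
P' = [519/136 371/68; 371/68 273/34]

x̄ = F·x = [7, 4]
P̄ = F·P·Fᵀ + Q = [43 28; 28 21]
y = z − H·x̄ = [-16]
S = H·P̄·Hᵀ + R = [136]
K = P̄·Hᵀ·S⁻¹ = [73/136; 21/68]
x' = x̄ + K·y = [-27/17, -16/17]
P' = (I − K·H)·P̄ = [519/136 371/68; 371/68 273/34]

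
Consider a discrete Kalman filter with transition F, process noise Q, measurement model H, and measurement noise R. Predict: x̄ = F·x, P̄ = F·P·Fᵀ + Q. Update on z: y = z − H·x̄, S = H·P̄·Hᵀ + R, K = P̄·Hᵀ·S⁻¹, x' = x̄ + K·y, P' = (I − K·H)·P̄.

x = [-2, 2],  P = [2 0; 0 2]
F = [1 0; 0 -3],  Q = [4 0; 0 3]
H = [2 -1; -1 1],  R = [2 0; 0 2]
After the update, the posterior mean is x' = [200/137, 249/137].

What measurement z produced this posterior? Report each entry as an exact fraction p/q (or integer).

x̄ = F·x = [-2, -6]
P̄ = F·P·Fᵀ + Q = [6 0; 0 21]
S = H·P̄·Hᵀ + R = [47 -33; -33 29]
K = P̄·Hᵀ·S⁻¹ = [75/137 57/137; 42/137 147/137]
x' − x̄ = [474/137, 1071/137] = K·y
y = (KᵀK)⁻¹·Kᵀ·(x' − x̄) = [1, 7]
z = y + H·x̄ = [1, 7] + [2, -4] = [3, 3]

z = [3, 3]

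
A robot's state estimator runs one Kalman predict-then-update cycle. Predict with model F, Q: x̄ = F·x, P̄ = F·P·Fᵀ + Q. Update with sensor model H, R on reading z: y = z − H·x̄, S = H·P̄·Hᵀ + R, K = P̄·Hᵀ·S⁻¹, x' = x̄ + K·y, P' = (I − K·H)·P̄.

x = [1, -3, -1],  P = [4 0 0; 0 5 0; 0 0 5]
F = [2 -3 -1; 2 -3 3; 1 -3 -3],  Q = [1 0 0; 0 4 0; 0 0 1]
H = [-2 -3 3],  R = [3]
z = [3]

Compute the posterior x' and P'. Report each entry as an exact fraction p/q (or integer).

x' = [4920/427, 2222/427, 5926/427]
P' = [27453/427 12876/427 31161/427; 12876/427 7369/427 31707/854; 31161/427 31707/854 146635/1708]

x̄ = F·x = [12, 8, 13]
P̄ = F·P·Fᵀ + Q = [67 46 68; 46 110 8; 68 8 95]
y = z − H·x̄ = [12]
S = H·P̄·Hᵀ + R = [1708]
K = P̄·Hᵀ·S⁻¹ = [-17/427; -199/854; 125/1708]
x' = x̄ + K·y = [4920/427, 2222/427, 5926/427]
P' = (I − K·H)·P̄ = [27453/427 12876/427 31161/427; 12876/427 7369/427 31707/854; 31161/427 31707/854 146635/1708]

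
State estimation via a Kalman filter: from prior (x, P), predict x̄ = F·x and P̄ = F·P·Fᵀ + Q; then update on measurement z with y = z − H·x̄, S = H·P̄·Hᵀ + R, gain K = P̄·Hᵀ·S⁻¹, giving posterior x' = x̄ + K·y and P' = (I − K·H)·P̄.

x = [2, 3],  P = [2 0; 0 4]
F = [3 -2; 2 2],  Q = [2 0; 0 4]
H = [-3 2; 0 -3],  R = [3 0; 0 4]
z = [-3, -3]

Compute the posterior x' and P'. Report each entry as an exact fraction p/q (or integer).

x' = [36391/20764, 23583/20764]
P' = [2693/5191 1485/5191; 1485/5191 2253/5191]

x̄ = F·x = [0, 10]
P̄ = F·P·Fᵀ + Q = [36 -4; -4 28]
y = z − H·x̄ = [-23, 27]
S = H·P̄·Hᵀ + R = [487 -204; -204 256]
K = P̄·Hᵀ·S⁻¹ = [-1703/5191 -4455/20764; 17/5191 -6759/20764]
x' = x̄ + K·y = [36391/20764, 23583/20764]
P' = (I − K·H)·P̄ = [2693/5191 1485/5191; 1485/5191 2253/5191]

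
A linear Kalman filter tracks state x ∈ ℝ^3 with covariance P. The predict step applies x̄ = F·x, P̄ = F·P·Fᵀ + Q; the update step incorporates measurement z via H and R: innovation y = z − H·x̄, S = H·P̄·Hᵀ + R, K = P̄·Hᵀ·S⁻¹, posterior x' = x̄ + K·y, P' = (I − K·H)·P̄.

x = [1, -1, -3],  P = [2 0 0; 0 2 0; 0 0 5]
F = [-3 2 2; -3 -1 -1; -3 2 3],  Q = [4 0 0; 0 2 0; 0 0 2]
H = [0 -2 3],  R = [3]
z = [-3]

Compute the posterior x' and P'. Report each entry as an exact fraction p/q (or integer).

x̄ = F·x = [-11, 1, -14]
P̄ = F·P·Fᵀ + Q = [50 4 56; 4 27 -1; 56 -1 73]
y = z − H·x̄ = [41]
S = H·P̄·Hᵀ + R = [780]
K = P̄·Hᵀ·S⁻¹ = [8/39; -19/260; 17/60]
x' = x̄ + K·y = [-101/39, -519/260, -143/60]
P' = (I − K·H)·P̄ = [670/39 204/13 32/3; 204/13 5937/260 303/20; 32/3 303/20 623/60]

x' = [-101/39, -519/260, -143/60]
P' = [670/39 204/13 32/3; 204/13 5937/260 303/20; 32/3 303/20 623/60]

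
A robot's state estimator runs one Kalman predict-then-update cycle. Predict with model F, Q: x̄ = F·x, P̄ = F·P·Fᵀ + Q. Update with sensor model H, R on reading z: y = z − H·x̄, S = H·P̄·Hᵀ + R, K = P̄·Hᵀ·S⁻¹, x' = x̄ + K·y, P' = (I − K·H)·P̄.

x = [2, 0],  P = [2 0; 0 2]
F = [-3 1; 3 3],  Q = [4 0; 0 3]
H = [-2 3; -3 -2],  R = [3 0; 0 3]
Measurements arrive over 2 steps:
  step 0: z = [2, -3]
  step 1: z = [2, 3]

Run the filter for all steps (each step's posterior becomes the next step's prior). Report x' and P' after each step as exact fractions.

step 0: x' = [2502/7573, 7091/7573], P' = [1728/7573 -6/7573; -6/7573 3471/15146]
step 1: x' = [-36816514/39199813, 5130705/39199813], P' = [8712930/39199813 -61857/39199813; -61857/39199813 8749932/39199813]

step 0: x̄ = F·x = [-6, 6]
step 0: P̄ = F·P·Fᵀ + Q = [24 -12; -12 39]
step 0: y = z − H·x̄ = [-28, -9]
step 0: S = H·P̄·Hᵀ + R = [594 -30; -30 231]
step 0: K = P̄·Hᵀ·S⁻¹ = [-1158/7573 -1724/7573; 3479/15146 -1151/7573]
step 0: x' = x̄ + K·y = [2502/7573, 7091/7573]
step 0: P' = (I − K·H)·P̄ = [1728/7573 -6/7573; -6/7573 3471/15146]
step 1: x̄ = F·x = [-415/7573, 28779/7573]
step 1: P̄ = F·P·Fᵀ + Q = [95231/15146 -20619/15146; -20619/15146 107565/15146]
step 1: y = z − H·x̄ = [-72021/7573, 79032/7573]
step 1: S = H·P̄·Hᵀ + R = [1641875/15146 29091/15146; 29091/15146 1085349/15146]
step 1: K = P̄·Hᵀ·S⁻¹ = [-5870477/39199813 -8671692/39199813; 8791170/39199813 -5771431/39199813]
step 1: x' = x̄ + K·y = [-36816514/39199813, 5130705/39199813]
step 1: P' = (I − K·H)·P̄ = [8712930/39199813 -61857/39199813; -61857/39199813 8749932/39199813]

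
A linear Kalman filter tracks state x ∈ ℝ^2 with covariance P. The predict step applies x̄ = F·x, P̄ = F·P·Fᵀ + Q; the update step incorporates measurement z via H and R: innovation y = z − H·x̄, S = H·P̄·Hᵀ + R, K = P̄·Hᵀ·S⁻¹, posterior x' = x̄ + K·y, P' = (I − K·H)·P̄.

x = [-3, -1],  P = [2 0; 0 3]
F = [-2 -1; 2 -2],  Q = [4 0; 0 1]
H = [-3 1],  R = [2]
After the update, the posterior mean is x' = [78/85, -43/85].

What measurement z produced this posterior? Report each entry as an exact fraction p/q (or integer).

z = [-3]

x̄ = F·x = [7, -4]
P̄ = F·P·Fᵀ + Q = [15 -2; -2 21]
S = H·P̄·Hᵀ + R = [170]
K = P̄·Hᵀ·S⁻¹ = [-47/170; 27/170]
x' − x̄ = [-517/85, 297/85] = K·y
y = (KᵀK)⁻¹·Kᵀ·(x' − x̄) = [22]
z = y + H·x̄ = [22] + [-25] = [-3]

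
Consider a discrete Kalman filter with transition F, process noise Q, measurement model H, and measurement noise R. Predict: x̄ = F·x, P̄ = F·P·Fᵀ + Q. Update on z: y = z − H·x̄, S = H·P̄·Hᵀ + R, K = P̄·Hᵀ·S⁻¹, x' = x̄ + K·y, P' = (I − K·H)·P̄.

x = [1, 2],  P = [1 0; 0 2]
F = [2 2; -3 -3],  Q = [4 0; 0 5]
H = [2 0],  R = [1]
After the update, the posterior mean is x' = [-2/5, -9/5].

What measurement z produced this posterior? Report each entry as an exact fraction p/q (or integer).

z = [-1]

x̄ = F·x = [6, -9]
P̄ = F·P·Fᵀ + Q = [16 -18; -18 32]
S = H·P̄·Hᵀ + R = [65]
K = P̄·Hᵀ·S⁻¹ = [32/65; -36/65]
x' − x̄ = [-32/5, 36/5] = K·y
y = (KᵀK)⁻¹·Kᵀ·(x' − x̄) = [-13]
z = y + H·x̄ = [-13] + [12] = [-1]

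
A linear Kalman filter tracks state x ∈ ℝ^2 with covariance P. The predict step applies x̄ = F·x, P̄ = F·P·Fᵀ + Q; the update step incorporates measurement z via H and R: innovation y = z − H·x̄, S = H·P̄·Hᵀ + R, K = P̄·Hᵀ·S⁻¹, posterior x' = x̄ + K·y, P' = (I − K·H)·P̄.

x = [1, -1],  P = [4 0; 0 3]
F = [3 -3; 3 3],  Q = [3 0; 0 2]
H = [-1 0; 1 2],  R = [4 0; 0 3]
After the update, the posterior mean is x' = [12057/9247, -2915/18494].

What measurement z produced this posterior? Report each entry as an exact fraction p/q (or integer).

z = [-1, 1]

x̄ = F·x = [6, 0]
P̄ = F·P·Fᵀ + Q = [66 9; 9 65]
S = H·P̄·Hᵀ + R = [70 -84; -84 365]
K = P̄·Hᵀ·S⁻¹ = [-8517/9247 24/1321; 8391/18494 641/1321]
x' − x̄ = [-43425/9247, -2915/18494] = K·y
y = (KᵀK)⁻¹·Kᵀ·(x' − x̄) = [5, -5]
z = y + H·x̄ = [5, -5] + [-6, 6] = [-1, 1]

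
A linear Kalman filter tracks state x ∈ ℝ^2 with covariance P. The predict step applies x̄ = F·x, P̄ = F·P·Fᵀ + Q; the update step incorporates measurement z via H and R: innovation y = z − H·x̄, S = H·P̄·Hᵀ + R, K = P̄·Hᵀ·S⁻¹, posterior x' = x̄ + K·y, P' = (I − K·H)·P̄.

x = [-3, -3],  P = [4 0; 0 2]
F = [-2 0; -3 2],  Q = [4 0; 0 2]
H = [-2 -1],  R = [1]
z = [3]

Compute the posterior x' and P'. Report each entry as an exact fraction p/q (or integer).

x̄ = F·x = [6, 3]
P̄ = F·P·Fᵀ + Q = [20 24; 24 46]
y = z − H·x̄ = [18]
S = H·P̄·Hᵀ + R = [223]
K = P̄·Hᵀ·S⁻¹ = [-64/223; -94/223]
x' = x̄ + K·y = [186/223, -1023/223]
P' = (I − K·H)·P̄ = [364/223 -664/223; -664/223 1422/223]

x' = [186/223, -1023/223]
P' = [364/223 -664/223; -664/223 1422/223]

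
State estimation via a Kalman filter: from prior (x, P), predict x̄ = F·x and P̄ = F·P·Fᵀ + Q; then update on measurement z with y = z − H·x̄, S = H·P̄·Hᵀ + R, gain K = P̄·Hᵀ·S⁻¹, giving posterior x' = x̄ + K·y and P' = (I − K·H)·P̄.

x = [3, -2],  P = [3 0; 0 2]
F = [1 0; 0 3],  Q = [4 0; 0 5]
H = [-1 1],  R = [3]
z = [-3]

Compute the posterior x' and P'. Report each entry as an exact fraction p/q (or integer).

x' = [19/11, -20/11]
P' = [182/33 161/33; 161/33 230/33]

x̄ = F·x = [3, -6]
P̄ = F·P·Fᵀ + Q = [7 0; 0 23]
y = z − H·x̄ = [6]
S = H·P̄·Hᵀ + R = [33]
K = P̄·Hᵀ·S⁻¹ = [-7/33; 23/33]
x' = x̄ + K·y = [19/11, -20/11]
P' = (I − K·H)·P̄ = [182/33 161/33; 161/33 230/33]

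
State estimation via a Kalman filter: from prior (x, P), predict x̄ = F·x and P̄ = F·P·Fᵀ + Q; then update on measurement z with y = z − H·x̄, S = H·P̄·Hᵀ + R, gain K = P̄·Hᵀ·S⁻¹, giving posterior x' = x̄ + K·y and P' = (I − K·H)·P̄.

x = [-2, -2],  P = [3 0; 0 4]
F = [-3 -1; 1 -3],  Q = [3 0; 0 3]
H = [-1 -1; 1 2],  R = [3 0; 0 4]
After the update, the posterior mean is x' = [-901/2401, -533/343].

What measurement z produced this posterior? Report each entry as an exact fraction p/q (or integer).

z = [3, -3]

x̄ = F·x = [8, 4]
P̄ = F·P·Fᵀ + Q = [34 3; 3 42]
S = H·P̄·Hᵀ + R = [85 -127; -127 218]
K = P̄·Hᵀ·S⁻¹ = [-2986/2401 -1299/2401; 177/343 240/343]
x' − x̄ = [-20109/2401, -1905/343] = K·y
y = (KᵀK)⁻¹·Kᵀ·(x' − x̄) = [15, -19]
z = y + H·x̄ = [15, -19] + [-12, 16] = [3, -3]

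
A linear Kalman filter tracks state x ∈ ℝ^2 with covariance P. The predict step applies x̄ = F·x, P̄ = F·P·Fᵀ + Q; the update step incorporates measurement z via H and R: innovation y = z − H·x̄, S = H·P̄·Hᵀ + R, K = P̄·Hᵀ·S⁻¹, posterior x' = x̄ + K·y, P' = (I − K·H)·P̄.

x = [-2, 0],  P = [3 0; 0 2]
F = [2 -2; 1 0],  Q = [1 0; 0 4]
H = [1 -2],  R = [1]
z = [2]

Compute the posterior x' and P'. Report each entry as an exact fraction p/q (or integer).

x̄ = F·x = [-4, -2]
P̄ = F·P·Fᵀ + Q = [21 6; 6 7]
y = z − H·x̄ = [2]
S = H·P̄·Hᵀ + R = [26]
K = P̄·Hᵀ·S⁻¹ = [9/26; -4/13]
x' = x̄ + K·y = [-43/13, -34/13]
P' = (I − K·H)·P̄ = [465/26 114/13; 114/13 59/13]

x' = [-43/13, -34/13]
P' = [465/26 114/13; 114/13 59/13]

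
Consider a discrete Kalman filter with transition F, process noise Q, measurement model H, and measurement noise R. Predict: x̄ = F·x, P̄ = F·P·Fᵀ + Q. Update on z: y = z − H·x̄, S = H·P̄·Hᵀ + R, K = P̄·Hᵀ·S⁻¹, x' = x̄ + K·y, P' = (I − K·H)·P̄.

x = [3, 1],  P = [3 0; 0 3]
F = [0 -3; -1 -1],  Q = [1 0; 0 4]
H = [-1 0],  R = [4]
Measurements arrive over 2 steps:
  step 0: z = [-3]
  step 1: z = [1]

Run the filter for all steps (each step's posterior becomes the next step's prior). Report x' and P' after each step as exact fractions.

step 0: x̄ = F·x = [-3, -4]
step 0: P̄ = F·P·Fᵀ + Q = [28 9; 9 10]
step 0: y = z − H·x̄ = [-6]
step 0: S = H·P̄·Hᵀ + R = [32]
step 0: K = P̄·Hᵀ·S⁻¹ = [-7/8; -9/32]
step 0: x' = x̄ + K·y = [9/4, -37/16]
step 0: P' = (I − K·H)·P̄ = [7/2 9/8; 9/8 239/32]
step 1: x̄ = F·x = [111/16, 1/16]
step 1: P̄ = F·P·Fᵀ + Q = [2183/32 825/32; 825/32 551/32]
step 1: y = z − H·x̄ = [127/16]
step 1: S = H·P̄·Hᵀ + R = [2311/32]
step 1: K = P̄·Hᵀ·S⁻¹ = [-2183/2311; -825/2311]
step 1: x' = x̄ + K·y = [-1295/2311, -6404/2311]
step 1: P' = (I − K·H)·P̄ = [8732/2311 3300/2311; 3300/2311 18523/2311]

step 0: x' = [9/4, -37/16], P' = [7/2 9/8; 9/8 239/32]
step 1: x' = [-1295/2311, -6404/2311], P' = [8732/2311 3300/2311; 3300/2311 18523/2311]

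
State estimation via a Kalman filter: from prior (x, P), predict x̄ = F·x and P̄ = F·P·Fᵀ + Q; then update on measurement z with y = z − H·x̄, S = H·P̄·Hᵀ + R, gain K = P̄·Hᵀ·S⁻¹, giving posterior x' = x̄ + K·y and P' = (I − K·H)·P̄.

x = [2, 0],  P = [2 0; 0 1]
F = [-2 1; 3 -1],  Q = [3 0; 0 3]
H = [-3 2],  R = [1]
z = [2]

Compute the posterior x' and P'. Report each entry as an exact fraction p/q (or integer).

x̄ = F·x = [-4, 6]
P̄ = F·P·Fᵀ + Q = [12 -13; -13 22]
y = z − H·x̄ = [-22]
S = H·P̄·Hᵀ + R = [353]
K = P̄·Hᵀ·S⁻¹ = [-62/353; 83/353]
x' = x̄ + K·y = [-48/353, 292/353]
P' = (I − K·H)·P̄ = [392/353 557/353; 557/353 877/353]

x' = [-48/353, 292/353]
P' = [392/353 557/353; 557/353 877/353]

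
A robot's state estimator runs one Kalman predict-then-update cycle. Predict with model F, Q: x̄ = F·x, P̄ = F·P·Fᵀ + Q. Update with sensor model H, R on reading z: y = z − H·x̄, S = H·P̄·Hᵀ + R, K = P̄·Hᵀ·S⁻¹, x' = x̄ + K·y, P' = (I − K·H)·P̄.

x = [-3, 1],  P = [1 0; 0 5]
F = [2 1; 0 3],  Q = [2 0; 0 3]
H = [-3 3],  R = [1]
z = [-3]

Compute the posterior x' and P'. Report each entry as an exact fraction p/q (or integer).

x' = [-817/131, -1887/262]
P' = [1369/131 1371/131; 1371/131 2775/262]

x̄ = F·x = [-5, 3]
P̄ = F·P·Fᵀ + Q = [11 15; 15 48]
y = z − H·x̄ = [-27]
S = H·P̄·Hᵀ + R = [262]
K = P̄·Hᵀ·S⁻¹ = [6/131; 99/262]
x' = x̄ + K·y = [-817/131, -1887/262]
P' = (I − K·H)·P̄ = [1369/131 1371/131; 1371/131 2775/262]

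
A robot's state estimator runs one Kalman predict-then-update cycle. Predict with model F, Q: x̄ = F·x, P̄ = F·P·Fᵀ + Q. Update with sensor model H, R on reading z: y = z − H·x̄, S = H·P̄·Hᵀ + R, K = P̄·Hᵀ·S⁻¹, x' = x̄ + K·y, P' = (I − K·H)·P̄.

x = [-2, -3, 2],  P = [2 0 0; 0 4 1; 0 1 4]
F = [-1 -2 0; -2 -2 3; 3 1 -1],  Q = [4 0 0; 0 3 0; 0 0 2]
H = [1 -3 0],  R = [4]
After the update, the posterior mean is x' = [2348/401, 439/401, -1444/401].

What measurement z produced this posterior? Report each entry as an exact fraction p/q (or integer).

x̄ = F·x = [8, 16, -11]
P̄ = F·P·Fᵀ + Q = [22 14 -12; 14 51 -27; -12 -27 26]
S = H·P̄·Hᵀ + R = [401]
K = P̄·Hᵀ·S⁻¹ = [-20/401; -139/401; 69/401]
x' − x̄ = [-860/401, -5977/401, 2967/401] = K·y
y = (KᵀK)⁻¹·Kᵀ·(x' − x̄) = [43]
z = y + H·x̄ = [43] + [-40] = [3]

z = [3]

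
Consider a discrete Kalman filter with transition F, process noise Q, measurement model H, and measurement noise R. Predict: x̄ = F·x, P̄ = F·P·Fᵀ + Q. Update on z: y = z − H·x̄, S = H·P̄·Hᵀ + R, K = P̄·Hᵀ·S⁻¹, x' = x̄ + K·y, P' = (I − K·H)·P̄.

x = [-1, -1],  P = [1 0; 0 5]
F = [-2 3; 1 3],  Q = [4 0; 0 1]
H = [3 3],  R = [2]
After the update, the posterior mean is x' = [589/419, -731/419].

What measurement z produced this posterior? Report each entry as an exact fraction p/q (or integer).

x̄ = F·x = [-1, -4]
P̄ = F·P·Fᵀ + Q = [53 43; 43 47]
S = H·P̄·Hᵀ + R = [1676]
K = P̄·Hᵀ·S⁻¹ = [72/419; 135/838]
x' − x̄ = [1008/419, 945/419] = K·y
y = (KᵀK)⁻¹·Kᵀ·(x' − x̄) = [14]
z = y + H·x̄ = [14] + [-15] = [-1]

z = [-1]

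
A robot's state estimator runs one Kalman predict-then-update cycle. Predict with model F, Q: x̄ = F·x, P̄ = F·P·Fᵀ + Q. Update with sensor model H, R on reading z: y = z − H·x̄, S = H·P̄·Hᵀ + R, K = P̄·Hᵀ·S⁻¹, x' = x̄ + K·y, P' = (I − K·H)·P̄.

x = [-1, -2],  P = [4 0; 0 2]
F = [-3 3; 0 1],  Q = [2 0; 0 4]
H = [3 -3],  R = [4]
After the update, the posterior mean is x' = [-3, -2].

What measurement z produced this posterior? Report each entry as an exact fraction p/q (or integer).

x̄ = F·x = [-3, -2]
P̄ = F·P·Fᵀ + Q = [56 6; 6 6]
S = H·P̄·Hᵀ + R = [454]
K = P̄·Hᵀ·S⁻¹ = [75/227; 0]
x' − x̄ = [0, 0] = K·y
y = (KᵀK)⁻¹·Kᵀ·(x' − x̄) = [0]
z = y + H·x̄ = [0] + [-3] = [-3]

z = [-3]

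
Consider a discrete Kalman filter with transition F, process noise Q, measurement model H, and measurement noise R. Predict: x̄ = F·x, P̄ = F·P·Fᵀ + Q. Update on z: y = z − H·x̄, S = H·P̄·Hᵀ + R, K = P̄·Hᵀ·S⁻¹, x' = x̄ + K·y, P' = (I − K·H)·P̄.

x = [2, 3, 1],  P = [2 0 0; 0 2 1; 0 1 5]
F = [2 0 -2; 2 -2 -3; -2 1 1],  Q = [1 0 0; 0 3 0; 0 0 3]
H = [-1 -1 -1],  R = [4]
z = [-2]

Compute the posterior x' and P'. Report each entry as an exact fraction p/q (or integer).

x' = [473/109, -115/109, -160/109]
P' = [560/109 192/109 -548/109; 192/109 888/109 -736/109; -548/109 -736/109 1156/109]

x̄ = F·x = [2, -5, 0]
P̄ = F·P·Fᵀ + Q = [29 42 -20; 42 76 -32; -20 -32 20]
y = z − H·x̄ = [-5]
S = H·P̄·Hᵀ + R = [109]
K = P̄·Hᵀ·S⁻¹ = [-51/109; -86/109; 32/109]
x' = x̄ + K·y = [473/109, -115/109, -160/109]
P' = (I − K·H)·P̄ = [560/109 192/109 -548/109; 192/109 888/109 -736/109; -548/109 -736/109 1156/109]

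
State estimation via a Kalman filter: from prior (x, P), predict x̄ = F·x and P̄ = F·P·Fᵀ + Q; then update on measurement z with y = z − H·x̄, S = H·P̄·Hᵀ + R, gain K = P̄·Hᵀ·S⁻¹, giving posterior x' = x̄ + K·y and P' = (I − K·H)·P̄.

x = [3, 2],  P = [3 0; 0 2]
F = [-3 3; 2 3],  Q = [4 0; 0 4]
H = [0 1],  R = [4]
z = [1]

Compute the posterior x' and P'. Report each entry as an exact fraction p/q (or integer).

x̄ = F·x = [-3, 12]
P̄ = F·P·Fᵀ + Q = [49 0; 0 34]
y = z − H·x̄ = [-11]
S = H·P̄·Hᵀ + R = [38]
K = P̄·Hᵀ·S⁻¹ = [0; 17/19]
x' = x̄ + K·y = [-3, 41/19]
P' = (I − K·H)·P̄ = [49 0; 0 68/19]

x' = [-3, 41/19]
P' = [49 0; 0 68/19]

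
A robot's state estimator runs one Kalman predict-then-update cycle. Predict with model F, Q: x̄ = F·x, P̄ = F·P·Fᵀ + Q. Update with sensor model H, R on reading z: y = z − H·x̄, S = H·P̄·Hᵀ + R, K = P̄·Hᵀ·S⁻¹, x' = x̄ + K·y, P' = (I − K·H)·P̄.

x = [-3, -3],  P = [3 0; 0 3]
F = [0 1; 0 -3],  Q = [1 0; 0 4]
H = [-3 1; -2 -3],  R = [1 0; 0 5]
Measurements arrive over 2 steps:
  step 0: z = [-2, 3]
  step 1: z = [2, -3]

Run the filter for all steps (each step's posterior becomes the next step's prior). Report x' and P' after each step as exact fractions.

step 0: x' = [33/125, -137/125], P' = [311/3000 57/1000; 57/1000 377/1000]
step 1: x' = [-192767/636677, 789275/636677], P' = [131499/1273354 37227/636677; 37227/636677 236557/636677]

step 0: x̄ = F·x = [-3, 9]
step 0: P̄ = F·P·Fᵀ + Q = [4 -9; -9 31]
step 0: y = z − H·x̄ = [-20, 24]
step 0: S = H·P̄·Hᵀ + R = [122 -132; -132 192]
step 0: K = P̄·Hᵀ·S⁻¹ = [-127/500 -227/3000; 103/500 -249/1000]
step 0: x' = x̄ + K·y = [33/125, -137/125]
step 0: P' = (I − K·H)·P̄ = [311/3000 57/1000; 57/1000 377/1000]
step 1: x̄ = F·x = [-137/125, 411/125]
step 1: P̄ = F·P·Fᵀ + Q = [1377/1000 -1131/1000; -1131/1000 7393/1000]
step 1: y = z − H·x̄ = [-572/125, 584/125]
step 1: S = H·P̄·Hᵀ + R = [6893/250 -10917/500; -10917/500 63473/1000]
step 1: K = P̄·Hᵀ·S⁻¹ = [-320043/1273354 -48636/636677; 124876/636677 -156825/636677]
step 1: x' = x̄ + K·y = [-192767/636677, 789275/636677]
step 1: P' = (I − K·H)·P̄ = [131499/1273354 37227/636677; 37227/636677 236557/636677]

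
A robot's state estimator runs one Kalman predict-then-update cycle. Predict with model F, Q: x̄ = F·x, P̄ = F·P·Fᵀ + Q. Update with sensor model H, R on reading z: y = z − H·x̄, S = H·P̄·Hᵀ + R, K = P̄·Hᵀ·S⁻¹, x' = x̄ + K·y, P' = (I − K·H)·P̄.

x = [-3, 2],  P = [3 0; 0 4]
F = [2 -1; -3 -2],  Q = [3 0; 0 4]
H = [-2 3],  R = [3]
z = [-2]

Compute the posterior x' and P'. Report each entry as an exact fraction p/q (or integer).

x̄ = F·x = [-8, 5]
P̄ = F·P·Fᵀ + Q = [19 -10; -10 47]
y = z − H·x̄ = [-33]
S = H·P̄·Hᵀ + R = [622]
K = P̄·Hᵀ·S⁻¹ = [-34/311; 161/622]
x' = x̄ + K·y = [-1366/311, -2203/622]
P' = (I − K·H)·P̄ = [3597/311 2364/311; 2364/311 3313/622]

x' = [-1366/311, -2203/622]
P' = [3597/311 2364/311; 2364/311 3313/622]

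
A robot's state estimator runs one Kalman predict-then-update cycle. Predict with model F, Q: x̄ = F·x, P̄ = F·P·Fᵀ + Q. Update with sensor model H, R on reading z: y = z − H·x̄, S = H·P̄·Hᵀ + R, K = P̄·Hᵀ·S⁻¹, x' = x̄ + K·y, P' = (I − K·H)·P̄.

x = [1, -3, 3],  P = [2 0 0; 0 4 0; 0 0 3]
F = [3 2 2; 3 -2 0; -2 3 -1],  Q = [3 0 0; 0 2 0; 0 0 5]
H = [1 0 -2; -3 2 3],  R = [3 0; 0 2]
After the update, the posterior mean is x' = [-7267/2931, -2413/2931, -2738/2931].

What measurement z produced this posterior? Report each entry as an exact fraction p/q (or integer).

z = [-1, 3]

x̄ = F·x = [3, 9, -14]
P̄ = F·P·Fᵀ + Q = [49 2 6; 2 36 -36; 6 -36 52]
S = H·P̄·Hᵀ + R = [236 -257; -257 491]
K = P̄·Hᵀ·S⁻¹ = [-13958/49827 -19991/49827; 25540/49827 9106/49827; -31156/49827 -9610/49827]
x' − x̄ = [-16060/2931, -28792/2931, 38296/2931] = K·y
y = (KᵀK)⁻¹·Kᵀ·(x' − x̄) = [-32, 36]
z = y + H·x̄ = [-32, 36] + [31, -33] = [-1, 3]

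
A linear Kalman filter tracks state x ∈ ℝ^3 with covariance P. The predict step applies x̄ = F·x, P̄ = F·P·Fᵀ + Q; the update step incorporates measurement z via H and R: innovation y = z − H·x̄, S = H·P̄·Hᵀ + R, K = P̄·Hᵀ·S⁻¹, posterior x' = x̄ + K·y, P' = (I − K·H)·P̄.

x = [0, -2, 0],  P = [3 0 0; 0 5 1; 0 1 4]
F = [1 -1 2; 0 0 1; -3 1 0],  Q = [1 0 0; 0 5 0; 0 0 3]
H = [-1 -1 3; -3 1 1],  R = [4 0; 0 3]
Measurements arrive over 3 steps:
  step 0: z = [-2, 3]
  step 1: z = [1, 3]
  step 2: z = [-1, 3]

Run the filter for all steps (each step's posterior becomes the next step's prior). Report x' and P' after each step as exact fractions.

step 0: x̄ = F·x = [2, 0, -2]
step 0: P̄ = F·P·Fᵀ + Q = [21 7 -12; 7 9 1; -12 1 35]
step 0: y = z − H·x̄ = [6, 11]
step 0: S = H·P̄·Hᵀ + R = [429 295; 295 268]
step 0: K = P̄·Hᵀ·S⁻¹ = [2908/27947 -10292/27947; -239/27947 -884/27947; 9848/27947 -3332/27947]
step 0: x' = x̄ + K·y = [-39870/27947, -11158/27947, -33458/27947]
step 0: P' = (I − K·H)·P̄ = [73143/27947 120221/27947 68332/27947; 120221/27947 238692/27947 119319/27947; 68332/27947 119319/27947 75681/27947]
step 1: x̄ = F·x = [-95628/27947, -33458/27947, 108452/27947]
step 1: P̄ = F·P·Fᵀ + Q = [198116/27947 100375/27947 -148591/27947; 100375/27947 215416/27947 -85677/27947; -148591/27947 -85677/27947 259494/27947]
step 1: y = z − H·x̄ = [-426495/27947, -278037/27947]
step 1: S = H·P̄·Hᵀ + R = [4467124/27947 2672720/27947; 2672720/27947 2459737/27947]
step 1: K = P̄·Hᵀ·S⁻¹ = [-112614/3821239 -875868/3821239; -17013001/68782302 6846802/34391151; 14940925/68782302 545570/34391151]
step 1: x' = x̄ + K·y = [-2643018/3821239, 13684391/22927434, 9350689/22927434]
step 1: P' = (I − K·H)·P̄ = [3951508/3821239 6044927/3821239 3181993/3821239; 6044927/3821239 132720491/34391151 51032944/34391151; 3181993/3821239 51032944/34391151 36517577/34391151]
step 2: x̄ = F·x = [-3613707/7642478, 9350689/22927434, 61258715/22927434]
step 2: P̄ = F·P·Fᵀ + Q = [16706312/3821239 5626683/3821239 -10172841/3821239; 5626683/3821239 208473332/34391151 -34880867/34391151; -10172841/3821239 -34880867/34391151 229540034/34391151]
step 2: y = z − H·x̄ = [-208194011/22927434, -11450155/7642478]
step 2: S = H·P̄·Hᵀ + R = [3422153960/34391151 626097148/11463717; 626097148/11463717 230014321/3821239]
step 2: K = P̄·Hᵀ·S⁻¹ = [-880928397/51704012852 -2872164429/12926003213; -2884929422/12926003213 2752906320/12926003213; 11714369663/51704012852 273295871/12926003213]
step 2: x' = x̄ + K·y = [1527889395/103408025704, 54688060747/25852006426, 60269144831/103408025704]
step 2: P' = (I − K·H)·P̄ = [24755898983/25852006426 18513761117/12926003213 20007188141/25852006426; 18513761117/12926003213 46106490876/12926003213 17693511435/12926003213; 20007188141/25852006426 17693511435/12926003213 26274316779/25852006426]

step 0: x' = [-39870/27947, -11158/27947, -33458/27947], P' = [73143/27947 120221/27947 68332/27947; 120221/27947 238692/27947 119319/27947; 68332/27947 119319/27947 75681/27947]
step 1: x' = [-2643018/3821239, 13684391/22927434, 9350689/22927434], P' = [3951508/3821239 6044927/3821239 3181993/3821239; 6044927/3821239 132720491/34391151 51032944/34391151; 3181993/3821239 51032944/34391151 36517577/34391151]
step 2: x' = [1527889395/103408025704, 54688060747/25852006426, 60269144831/103408025704], P' = [24755898983/25852006426 18513761117/12926003213 20007188141/25852006426; 18513761117/12926003213 46106490876/12926003213 17693511435/12926003213; 20007188141/25852006426 17693511435/12926003213 26274316779/25852006426]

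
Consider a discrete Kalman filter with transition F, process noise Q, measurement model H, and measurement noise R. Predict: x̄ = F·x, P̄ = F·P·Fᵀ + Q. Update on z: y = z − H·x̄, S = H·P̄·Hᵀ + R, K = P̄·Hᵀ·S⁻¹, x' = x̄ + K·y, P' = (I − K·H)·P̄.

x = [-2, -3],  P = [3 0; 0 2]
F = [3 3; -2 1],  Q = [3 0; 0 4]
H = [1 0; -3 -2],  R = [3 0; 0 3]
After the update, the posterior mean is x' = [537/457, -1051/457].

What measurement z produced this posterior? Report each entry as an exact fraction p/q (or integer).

z = [2, 1]

x̄ = F·x = [-15, 1]
P̄ = F·P·Fᵀ + Q = [48 -12; -12 18]
S = H·P̄·Hᵀ + R = [51 -120; -120 363]
K = P̄·Hᵀ·S⁻¹ = [336/457 -40/457; -484/457 -160/457]
x' − x̄ = [7392/457, -1508/457] = K·y
y = (KᵀK)⁻¹·Kᵀ·(x' − x̄) = [17, -42]
z = y + H·x̄ = [17, -42] + [-15, 43] = [2, 1]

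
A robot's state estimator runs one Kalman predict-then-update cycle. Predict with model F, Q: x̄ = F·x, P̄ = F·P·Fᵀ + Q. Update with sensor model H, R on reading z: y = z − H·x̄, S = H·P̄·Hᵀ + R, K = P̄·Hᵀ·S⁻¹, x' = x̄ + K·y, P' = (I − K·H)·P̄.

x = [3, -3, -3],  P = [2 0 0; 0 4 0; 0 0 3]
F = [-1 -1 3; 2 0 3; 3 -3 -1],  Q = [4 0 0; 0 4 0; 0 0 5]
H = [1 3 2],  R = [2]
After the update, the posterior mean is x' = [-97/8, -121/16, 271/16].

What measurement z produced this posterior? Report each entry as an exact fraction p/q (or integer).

x̄ = F·x = [-9, -3, 21]
P̄ = F·P·Fᵀ + Q = [37 23 -3; 23 39 3; -3 3 62]
S = H·P̄·Hᵀ + R = [800]
K = P̄·Hᵀ·S⁻¹ = [1/8; 73/400; 13/80]
x' − x̄ = [-25/8, -73/16, -65/16] = K·y
y = (KᵀK)⁻¹·Kᵀ·(x' − x̄) = [-25]
z = y + H·x̄ = [-25] + [24] = [-1]

z = [-1]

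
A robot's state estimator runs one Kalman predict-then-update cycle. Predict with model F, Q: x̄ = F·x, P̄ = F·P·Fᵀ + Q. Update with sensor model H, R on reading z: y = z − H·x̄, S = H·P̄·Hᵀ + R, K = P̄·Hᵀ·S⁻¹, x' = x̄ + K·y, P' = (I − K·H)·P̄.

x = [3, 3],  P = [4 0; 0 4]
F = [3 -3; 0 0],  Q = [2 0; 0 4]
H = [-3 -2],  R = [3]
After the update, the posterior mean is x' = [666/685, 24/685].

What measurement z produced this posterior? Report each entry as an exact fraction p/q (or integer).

x̄ = F·x = [0, 0]
P̄ = F·P·Fᵀ + Q = [74 0; 0 4]
S = H·P̄·Hᵀ + R = [685]
K = P̄·Hᵀ·S⁻¹ = [-222/685; -8/685]
x' − x̄ = [666/685, 24/685] = K·y
y = (KᵀK)⁻¹·Kᵀ·(x' − x̄) = [-3]
z = y + H·x̄ = [-3] + [0] = [-3]

z = [-3]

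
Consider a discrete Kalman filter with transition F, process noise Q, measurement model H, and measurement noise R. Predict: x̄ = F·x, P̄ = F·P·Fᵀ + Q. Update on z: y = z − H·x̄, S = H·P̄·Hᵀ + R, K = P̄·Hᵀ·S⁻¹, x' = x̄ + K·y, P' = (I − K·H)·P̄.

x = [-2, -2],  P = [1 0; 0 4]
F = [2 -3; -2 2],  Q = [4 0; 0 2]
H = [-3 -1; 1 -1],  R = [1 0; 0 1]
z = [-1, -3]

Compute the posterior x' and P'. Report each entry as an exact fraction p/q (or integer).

x̄ = F·x = [2, 0]
P̄ = F·P·Fᵀ + Q = [44 -28; -28 22]
y = z − H·x̄ = [5, -5]
S = H·P̄·Hᵀ + R = [251 -166; -166 123]
K = P̄·Hᵀ·S⁻¹ = [-840/3317 808/3317; -674/3317 -2258/3317]
x' = x̄ + K·y = [-1606/3317, 7920/3317]
P' = (I − K·H)·P̄ = [412/3317 -396/3317; -396/3317 1862/3317]

x' = [-1606/3317, 7920/3317]
P' = [412/3317 -396/3317; -396/3317 1862/3317]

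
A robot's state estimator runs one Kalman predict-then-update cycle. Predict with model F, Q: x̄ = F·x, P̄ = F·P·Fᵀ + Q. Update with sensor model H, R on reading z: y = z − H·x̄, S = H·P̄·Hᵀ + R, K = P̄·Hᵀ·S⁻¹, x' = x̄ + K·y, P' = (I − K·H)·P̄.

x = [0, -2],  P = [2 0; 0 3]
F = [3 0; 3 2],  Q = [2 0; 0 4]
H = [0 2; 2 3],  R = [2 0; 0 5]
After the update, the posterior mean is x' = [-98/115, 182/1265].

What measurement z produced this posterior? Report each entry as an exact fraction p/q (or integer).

z = [1, -2]

x̄ = F·x = [0, -4]
P̄ = F·P·Fᵀ + Q = [20 18; 18 34]
S = H·P̄·Hᵀ + R = [138 276; 276 607]
K = P̄·Hᵀ·S⁻¹ = [-62/115 2/5; 1594/3795 2/55]
x' − x̄ = [-98/115, 5242/1265] = K·y
y = (KᵀK)⁻¹·Kᵀ·(x' − x̄) = [9, 10]
z = y + H·x̄ = [9, 10] + [-8, -12] = [1, -2]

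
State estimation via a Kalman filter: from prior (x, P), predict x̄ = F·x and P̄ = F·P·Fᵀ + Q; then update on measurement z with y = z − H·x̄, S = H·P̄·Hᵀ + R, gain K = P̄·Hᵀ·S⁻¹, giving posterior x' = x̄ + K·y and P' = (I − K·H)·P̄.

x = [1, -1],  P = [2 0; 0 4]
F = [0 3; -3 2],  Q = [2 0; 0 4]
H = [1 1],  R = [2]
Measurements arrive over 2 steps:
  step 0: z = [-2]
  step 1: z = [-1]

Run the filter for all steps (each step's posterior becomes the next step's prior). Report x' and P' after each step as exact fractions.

step 0: x̄ = F·x = [-3, -5]
step 0: P̄ = F·P·Fᵀ + Q = [38 24; 24 38]
step 0: y = z − H·x̄ = [6]
step 0: S = H·P̄·Hᵀ + R = [126]
step 0: K = P̄·Hᵀ·S⁻¹ = [31/63; 31/63]
step 0: x' = x̄ + K·y = [-1/21, -43/21]
step 0: P' = (I − K·H)·P̄ = [472/63 -410/63; -410/63 472/63]
step 1: x̄ = F·x = [-43/7, -83/21]
step 1: P̄ = F·P·Fᵀ + Q = [486/7 2174/21; 2174/21 11308/63]
step 1: y = z − H·x̄ = [191/21]
step 1: S = H·P̄·Hᵀ + R = [28852/63]
step 1: K = P̄·Hᵀ·S⁻¹ = [2724/7213; 8915/14426]
step 1: x' = x̄ + K·y = [-19533/7213, 24067/14426]
step 1: P' = (I − K·H)·P̄ = [29666/7213 -24218/7213; -24218/7213 33133/7213]

step 0: x' = [-1/21, -43/21], P' = [472/63 -410/63; -410/63 472/63]
step 1: x' = [-19533/7213, 24067/14426], P' = [29666/7213 -24218/7213; -24218/7213 33133/7213]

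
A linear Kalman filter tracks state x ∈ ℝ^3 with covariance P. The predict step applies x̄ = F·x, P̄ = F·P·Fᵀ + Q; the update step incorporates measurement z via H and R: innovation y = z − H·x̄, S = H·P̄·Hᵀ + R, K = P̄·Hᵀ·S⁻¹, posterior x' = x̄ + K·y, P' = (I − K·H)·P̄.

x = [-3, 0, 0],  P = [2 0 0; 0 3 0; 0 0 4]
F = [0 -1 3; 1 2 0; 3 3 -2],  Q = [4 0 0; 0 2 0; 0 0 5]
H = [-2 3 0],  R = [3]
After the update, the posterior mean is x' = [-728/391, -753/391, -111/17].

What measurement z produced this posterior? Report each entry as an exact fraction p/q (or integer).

x̄ = F·x = [0, -3, -9]
P̄ = F·P·Fᵀ + Q = [43 -6 -33; -6 16 24; -33 24 66]
S = H·P̄·Hᵀ + R = [391]
K = P̄·Hᵀ·S⁻¹ = [-104/391; 60/391; 6/17]
x' − x̄ = [-728/391, 420/391, 42/17] = K·y
y = (KᵀK)⁻¹·Kᵀ·(x' − x̄) = [7]
z = y + H·x̄ = [7] + [-9] = [-2]

z = [-2]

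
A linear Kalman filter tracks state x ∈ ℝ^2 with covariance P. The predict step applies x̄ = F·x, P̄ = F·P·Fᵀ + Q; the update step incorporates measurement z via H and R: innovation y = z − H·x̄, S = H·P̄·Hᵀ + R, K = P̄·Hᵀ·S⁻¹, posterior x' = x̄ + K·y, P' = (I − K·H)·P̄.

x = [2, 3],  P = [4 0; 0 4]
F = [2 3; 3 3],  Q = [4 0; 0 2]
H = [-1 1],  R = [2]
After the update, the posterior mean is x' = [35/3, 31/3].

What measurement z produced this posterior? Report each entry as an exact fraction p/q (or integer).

z = [-2]

x̄ = F·x = [13, 15]
P̄ = F·P·Fᵀ + Q = [56 60; 60 74]
S = H·P̄·Hᵀ + R = [12]
K = P̄·Hᵀ·S⁻¹ = [1/3; 7/6]
x' − x̄ = [-4/3, -14/3] = K·y
y = (KᵀK)⁻¹·Kᵀ·(x' − x̄) = [-4]
z = y + H·x̄ = [-4] + [2] = [-2]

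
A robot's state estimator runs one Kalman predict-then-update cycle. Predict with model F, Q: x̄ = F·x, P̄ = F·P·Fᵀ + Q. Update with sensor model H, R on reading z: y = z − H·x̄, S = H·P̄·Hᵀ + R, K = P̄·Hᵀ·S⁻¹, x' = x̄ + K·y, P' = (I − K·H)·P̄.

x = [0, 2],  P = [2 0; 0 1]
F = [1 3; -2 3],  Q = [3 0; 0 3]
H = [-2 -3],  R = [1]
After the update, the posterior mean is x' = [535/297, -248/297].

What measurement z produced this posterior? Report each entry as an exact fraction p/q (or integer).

z = [-1]

x̄ = F·x = [6, 6]
P̄ = F·P·Fᵀ + Q = [14 5; 5 20]
S = H·P̄·Hᵀ + R = [297]
K = P̄·Hᵀ·S⁻¹ = [-43/297; -70/297]
x' − x̄ = [-1247/297, -2030/297] = K·y
y = (KᵀK)⁻¹·Kᵀ·(x' − x̄) = [29]
z = y + H·x̄ = [29] + [-30] = [-1]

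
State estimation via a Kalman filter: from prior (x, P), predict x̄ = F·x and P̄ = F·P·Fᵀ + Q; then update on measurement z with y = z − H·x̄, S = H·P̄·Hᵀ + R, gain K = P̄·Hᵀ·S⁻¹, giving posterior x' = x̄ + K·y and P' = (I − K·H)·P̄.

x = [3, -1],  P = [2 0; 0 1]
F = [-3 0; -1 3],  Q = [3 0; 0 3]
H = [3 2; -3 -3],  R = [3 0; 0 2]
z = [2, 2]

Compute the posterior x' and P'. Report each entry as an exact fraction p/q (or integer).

x' = [7158/4231, -9230/4231]
P' = [9156/4231 -10026/4231; -10026/4231 11694/4231]

x̄ = F·x = [-9, -6]
P̄ = F·P·Fᵀ + Q = [21 6; 6 14]
y = z − H·x̄ = [41, -43]
S = H·P̄·Hᵀ + R = [320 -363; -363 425]
K = P̄·Hᵀ·S⁻¹ = [2472/4231 1305/4231; -2230/4231 -2502/4231]
x' = x̄ + K·y = [7158/4231, -9230/4231]
P' = (I − K·H)·P̄ = [9156/4231 -10026/4231; -10026/4231 11694/4231]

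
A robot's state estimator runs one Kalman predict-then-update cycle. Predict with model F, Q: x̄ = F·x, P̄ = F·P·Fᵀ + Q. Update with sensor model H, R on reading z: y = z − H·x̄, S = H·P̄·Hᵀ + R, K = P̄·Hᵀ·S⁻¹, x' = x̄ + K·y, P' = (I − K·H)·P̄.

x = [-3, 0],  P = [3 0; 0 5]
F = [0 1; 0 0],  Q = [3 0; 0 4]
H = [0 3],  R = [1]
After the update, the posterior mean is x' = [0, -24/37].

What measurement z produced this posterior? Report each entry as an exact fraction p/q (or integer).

z = [-2]

x̄ = F·x = [0, 0]
P̄ = F·P·Fᵀ + Q = [8 0; 0 4]
S = H·P̄·Hᵀ + R = [37]
K = P̄·Hᵀ·S⁻¹ = [0; 12/37]
x' − x̄ = [0, -24/37] = K·y
y = (KᵀK)⁻¹·Kᵀ·(x' − x̄) = [-2]
z = y + H·x̄ = [-2] + [0] = [-2]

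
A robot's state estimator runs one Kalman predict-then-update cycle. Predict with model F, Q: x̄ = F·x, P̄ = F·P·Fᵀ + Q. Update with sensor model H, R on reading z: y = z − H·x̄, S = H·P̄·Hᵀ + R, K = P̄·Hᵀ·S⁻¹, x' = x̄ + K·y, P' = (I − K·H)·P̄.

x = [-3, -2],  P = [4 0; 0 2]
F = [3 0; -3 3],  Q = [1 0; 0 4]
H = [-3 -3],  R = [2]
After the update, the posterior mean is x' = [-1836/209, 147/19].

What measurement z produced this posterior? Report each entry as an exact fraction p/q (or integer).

z = [3]

x̄ = F·x = [-9, 3]
P̄ = F·P·Fᵀ + Q = [37 -36; -36 58]
S = H·P̄·Hᵀ + R = [209]
K = P̄·Hᵀ·S⁻¹ = [-3/209; -6/19]
x' − x̄ = [45/209, 90/19] = K·y
y = (KᵀK)⁻¹·Kᵀ·(x' − x̄) = [-15]
z = y + H·x̄ = [-15] + [18] = [3]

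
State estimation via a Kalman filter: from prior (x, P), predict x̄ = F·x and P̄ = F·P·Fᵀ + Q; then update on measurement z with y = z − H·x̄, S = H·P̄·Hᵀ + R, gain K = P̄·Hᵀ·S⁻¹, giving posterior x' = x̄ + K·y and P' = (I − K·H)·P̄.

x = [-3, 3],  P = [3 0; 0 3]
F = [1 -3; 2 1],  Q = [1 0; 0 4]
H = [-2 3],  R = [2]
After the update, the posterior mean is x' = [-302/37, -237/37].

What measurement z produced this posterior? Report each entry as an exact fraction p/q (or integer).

x̄ = F·x = [-12, -3]
P̄ = F·P·Fᵀ + Q = [31 -3; -3 19]
S = H·P̄·Hᵀ + R = [333]
K = P̄·Hᵀ·S⁻¹ = [-71/333; 7/37]
x' − x̄ = [142/37, -126/37] = K·y
y = (KᵀK)⁻¹·Kᵀ·(x' − x̄) = [-18]
z = y + H·x̄ = [-18] + [15] = [-3]

z = [-3]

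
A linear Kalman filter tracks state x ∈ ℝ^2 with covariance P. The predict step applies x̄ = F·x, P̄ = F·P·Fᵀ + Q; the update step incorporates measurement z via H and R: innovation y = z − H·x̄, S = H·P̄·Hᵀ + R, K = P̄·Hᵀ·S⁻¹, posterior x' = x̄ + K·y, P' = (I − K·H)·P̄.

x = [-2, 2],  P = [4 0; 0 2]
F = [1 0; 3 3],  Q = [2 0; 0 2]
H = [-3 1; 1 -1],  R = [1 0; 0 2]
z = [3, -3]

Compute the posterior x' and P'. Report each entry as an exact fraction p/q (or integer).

x̄ = F·x = [-2, 0]
P̄ = F·P·Fᵀ + Q = [6 12; 12 56]
y = z − H·x̄ = [-3, -1]
S = H·P̄·Hᵀ + R = [39 -26; -26 40]
K = P̄·Hᵀ·S⁻¹ = [-99/221 -15/34; -86/221 -23/17]
x' = x̄ + K·y = [-95/442, 557/221]
P' = (I − K·H)·P̄ = [147/221 342/221; 342/221 940/221]

x' = [-95/442, 557/221]
P' = [147/221 342/221; 342/221 940/221]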